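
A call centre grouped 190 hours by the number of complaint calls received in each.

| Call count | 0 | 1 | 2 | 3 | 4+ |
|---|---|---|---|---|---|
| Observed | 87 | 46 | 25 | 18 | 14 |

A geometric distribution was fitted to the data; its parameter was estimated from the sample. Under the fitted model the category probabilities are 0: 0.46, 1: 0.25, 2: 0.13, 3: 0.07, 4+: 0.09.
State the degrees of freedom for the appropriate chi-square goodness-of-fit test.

There are k = 5 categories and 1 parameter estimated from the data, so df = 5 − 1 − 1 = 3.

3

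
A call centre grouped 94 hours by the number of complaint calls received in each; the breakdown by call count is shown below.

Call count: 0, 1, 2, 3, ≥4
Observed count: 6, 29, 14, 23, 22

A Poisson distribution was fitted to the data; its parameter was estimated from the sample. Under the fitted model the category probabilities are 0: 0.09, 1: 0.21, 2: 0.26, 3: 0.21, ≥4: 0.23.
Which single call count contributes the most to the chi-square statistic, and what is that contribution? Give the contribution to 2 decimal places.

Expected counts E_i = n·p_i: 94×0.09 = 8.46, 94×0.21 = 19.74, 94×0.26 = 24.44, 94×0.21 = 19.74, 94×0.23 = 21.62.
cat         O        E   (O−E)²/E
0           6     8.46      0.715
1          29    19.74      4.344
2          14    24.44      4.460
3          23    19.74      0.538
≥4         22    21.62      0.007
The largest term is for 2: 4.46.

2, 4.46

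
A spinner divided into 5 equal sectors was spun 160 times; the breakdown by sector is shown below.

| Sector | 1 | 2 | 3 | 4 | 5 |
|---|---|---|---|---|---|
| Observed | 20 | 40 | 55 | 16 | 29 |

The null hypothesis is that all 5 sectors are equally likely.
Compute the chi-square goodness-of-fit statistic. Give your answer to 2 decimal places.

Expected count for each of the 5 categories: 160/5 = 32.
χ² = (20−32)²/32 + (40−32)²/32 + (55−32)²/32 + (16−32)²/32 + (29−32)²/32
   = 4.500 + 2.000 + 16.531 + 8.000 + 0.281
Sum = 31.31

31.31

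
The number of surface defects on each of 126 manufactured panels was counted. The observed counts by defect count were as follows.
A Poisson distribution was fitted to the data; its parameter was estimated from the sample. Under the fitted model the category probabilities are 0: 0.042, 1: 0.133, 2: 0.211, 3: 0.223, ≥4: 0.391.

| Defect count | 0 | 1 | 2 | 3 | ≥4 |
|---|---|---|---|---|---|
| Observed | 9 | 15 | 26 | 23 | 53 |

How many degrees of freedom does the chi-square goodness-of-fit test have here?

3

There are k = 5 categories and 1 parameter estimated from the data, so df = 5 − 1 − 1 = 3.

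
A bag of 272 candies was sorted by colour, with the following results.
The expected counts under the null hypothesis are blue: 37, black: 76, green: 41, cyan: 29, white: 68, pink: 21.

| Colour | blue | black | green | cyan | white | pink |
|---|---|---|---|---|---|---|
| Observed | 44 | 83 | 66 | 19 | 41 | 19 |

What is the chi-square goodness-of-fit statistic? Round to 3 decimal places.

31.572

cat         O        E   (O−E)²/E
blue       44       37     1.3243
black      83       76     0.6447
green      66       41    15.2439
cyan       19       29     3.4483
white      41       68    10.7206
pink       19       21     0.1905
Sum = 31.572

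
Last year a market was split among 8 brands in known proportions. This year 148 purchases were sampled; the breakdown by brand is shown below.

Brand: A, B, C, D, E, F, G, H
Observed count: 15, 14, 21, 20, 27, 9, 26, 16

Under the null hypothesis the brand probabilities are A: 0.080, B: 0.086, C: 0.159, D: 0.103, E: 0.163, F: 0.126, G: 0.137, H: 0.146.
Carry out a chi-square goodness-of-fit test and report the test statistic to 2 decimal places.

11.13

Expected counts E_i = n·p_i: 148×0.080 = 11.84, 148×0.086 = 12.728, 148×0.159 = 23.532, 148×0.103 = 15.244, 148×0.163 = 24.124, 148×0.126 = 18.648, 148×0.137 = 20.276, 148×0.146 = 21.608.
cat         O        E   (O−E)²/E
A          15    11.84      0.843
B          14   12.728      0.127
C          21   23.532      0.272
D          20   15.244      1.484
E          27   24.124      0.343
F           9   18.648      4.992
G          26   20.276      1.616
H          16   21.608      1.455
Sum = 11.13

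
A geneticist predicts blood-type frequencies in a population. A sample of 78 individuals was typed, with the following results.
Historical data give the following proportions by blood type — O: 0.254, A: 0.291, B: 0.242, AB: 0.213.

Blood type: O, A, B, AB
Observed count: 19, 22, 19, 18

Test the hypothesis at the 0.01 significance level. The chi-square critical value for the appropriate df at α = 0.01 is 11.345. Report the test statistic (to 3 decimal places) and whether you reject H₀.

0.171; do not reject

Expected counts E_i = n·p_i: 78×0.254 = 19.812, 78×0.291 = 22.698, 78×0.242 = 18.876, 78×0.213 = 16.614.
cat         O        E   (O−E)²/E
O          19   19.812     0.0333
A          22   22.698     0.0215
B          19   18.876     0.0008
AB         18   16.614     0.1156
Sum = 0.171
df = 3. Since 0.171 < 11.345, we do not reject H₀.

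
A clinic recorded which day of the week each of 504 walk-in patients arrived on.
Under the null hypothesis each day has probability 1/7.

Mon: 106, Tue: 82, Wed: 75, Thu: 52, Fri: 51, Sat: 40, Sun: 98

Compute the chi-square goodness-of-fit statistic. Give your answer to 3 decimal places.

52.861

Under H₀ each category has probability 1/7, so each expected count is 504/7 = 72.
χ² = (106−72)²/72 + (82−72)²/72 + (75−72)²/72 + (52−72)²/72 + (51−72)²/72 + (40−72)²/72 + (98−72)²/72
   = 16.0556 + 1.3889 + 0.1250 + 5.5556 + 6.1250 + 14.2222 + 9.3889
Sum = 52.861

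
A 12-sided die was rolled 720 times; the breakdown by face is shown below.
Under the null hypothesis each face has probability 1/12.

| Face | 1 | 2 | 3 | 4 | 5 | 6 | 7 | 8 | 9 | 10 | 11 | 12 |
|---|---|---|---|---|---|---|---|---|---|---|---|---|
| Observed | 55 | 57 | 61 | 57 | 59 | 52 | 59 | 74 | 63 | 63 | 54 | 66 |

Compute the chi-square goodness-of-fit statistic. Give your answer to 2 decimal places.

6.60

Under H₀ each category has probability 1/12, so each expected count is 720/12 = 60.
χ² = (55−60)²/60 + (57−60)²/60 + (61−60)²/60 + (57−60)²/60 + (59−60)²/60 + (52−60)²/60 + (59−60)²/60 + (74−60)²/60 + (63−60)²/60 + (63−60)²/60 + (54−60)²/60 + (66−60)²/60
   = 0.417 + 0.150 + 0.017 + 0.150 + 0.017 + 1.067 + 0.017 + 3.267 + 0.150 + 0.150 + 0.600 + 0.600
Sum = 6.60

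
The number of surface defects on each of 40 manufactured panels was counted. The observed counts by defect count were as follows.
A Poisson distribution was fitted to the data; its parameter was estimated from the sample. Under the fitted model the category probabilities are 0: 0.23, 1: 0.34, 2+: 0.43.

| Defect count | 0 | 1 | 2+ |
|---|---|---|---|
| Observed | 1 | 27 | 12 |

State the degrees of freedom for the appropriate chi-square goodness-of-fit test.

1

There are k = 3 categories and 1 parameter estimated from the data, so df = 3 − 1 − 1 = 1.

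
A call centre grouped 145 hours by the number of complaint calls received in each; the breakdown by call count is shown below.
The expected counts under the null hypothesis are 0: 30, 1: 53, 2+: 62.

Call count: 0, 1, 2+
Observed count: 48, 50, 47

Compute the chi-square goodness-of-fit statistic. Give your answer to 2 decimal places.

cat         O        E   (O−E)²/E
0          48       30     10.800
1          50       53      0.170
2+         47       62      3.629
Sum = 14.60

14.60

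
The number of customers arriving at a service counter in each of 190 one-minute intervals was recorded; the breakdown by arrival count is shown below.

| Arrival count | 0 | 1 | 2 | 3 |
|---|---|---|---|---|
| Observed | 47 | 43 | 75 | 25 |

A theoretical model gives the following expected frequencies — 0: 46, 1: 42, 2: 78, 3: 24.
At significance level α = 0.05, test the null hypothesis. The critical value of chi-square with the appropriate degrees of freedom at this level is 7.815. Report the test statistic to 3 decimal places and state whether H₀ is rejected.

0.203; do not reject

χ² = (47−46)²/46 + (43−42)²/42 + (75−78)²/78 + (25−24)²/24
   = 0.0217 + 0.0238 + 0.1154 + 0.0417
Sum = 0.203
df = 3. Since 0.203 < 7.815, we do not reject H₀.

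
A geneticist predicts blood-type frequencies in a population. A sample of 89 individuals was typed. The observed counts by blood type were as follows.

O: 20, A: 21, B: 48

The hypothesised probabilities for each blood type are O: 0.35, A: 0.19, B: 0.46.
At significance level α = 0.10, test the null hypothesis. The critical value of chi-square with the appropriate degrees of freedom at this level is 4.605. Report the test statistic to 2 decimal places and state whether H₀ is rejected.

Expected counts E_i = n·p_i: 89×0.35 = 31.15, 89×0.19 = 16.91, 89×0.46 = 40.94.
χ² = (20−31.15)²/31.15 + (21−16.91)²/16.91 + (48−40.94)²/40.94
   = 3.991 + 0.989 + 1.217
Sum = 6.20
df = 2. Since 6.20 > 4.605, we reject H₀.

6.20; reject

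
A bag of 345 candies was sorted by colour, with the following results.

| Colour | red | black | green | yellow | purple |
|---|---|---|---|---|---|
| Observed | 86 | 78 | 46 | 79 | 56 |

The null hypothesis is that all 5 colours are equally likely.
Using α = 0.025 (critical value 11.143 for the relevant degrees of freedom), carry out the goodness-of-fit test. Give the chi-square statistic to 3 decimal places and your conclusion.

Expected count for each of the 5 categories: 345/5 = 69.
cat         O        E   (O−E)²/E
red        86       69     4.1884
black      78       69     1.1739
green      46       69     7.6667
yellow     79       69     1.4493
purple     56       69     2.4493
Sum = 16.928
df = 4. Since 16.928 > 11.143, we reject H₀.

16.928; reject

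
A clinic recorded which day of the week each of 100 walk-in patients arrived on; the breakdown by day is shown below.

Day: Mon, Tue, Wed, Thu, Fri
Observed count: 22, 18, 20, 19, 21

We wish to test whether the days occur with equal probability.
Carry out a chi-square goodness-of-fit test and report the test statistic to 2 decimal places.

Under H₀ each category has probability 1/5, so each expected count is 100/5 = 20.
Mon: (22 − 20)²/20 = 4/20 = 0.200
Tue: (18 − 20)²/20 = 4/20 = 0.200
Wed: (20 − 20)²/20 = 0/20 = 0.000
Thu: (19 − 20)²/20 = 1/20 = 0.050
Fri: (21 − 20)²/20 = 1/20 = 0.050
Sum = 0.50

0.50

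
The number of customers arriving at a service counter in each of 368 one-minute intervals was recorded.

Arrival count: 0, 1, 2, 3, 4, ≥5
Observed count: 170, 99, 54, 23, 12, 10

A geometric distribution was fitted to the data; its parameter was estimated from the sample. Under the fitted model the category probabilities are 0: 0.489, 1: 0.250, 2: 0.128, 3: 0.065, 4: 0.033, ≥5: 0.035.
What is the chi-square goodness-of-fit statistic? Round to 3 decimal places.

Expected counts E_i = n·p_i: 368×0.489 = 179.952, 368×0.250 = 92, 368×0.128 = 47.104, 368×0.065 = 23.92, 368×0.033 = 12.144, 368×0.035 = 12.88.
χ² = (170−179.952)²/179.952 + (99−92)²/92 + (54−47.104)²/47.104 + (23−23.92)²/23.92 + (12−12.144)²/12.144 + (10−12.88)²/12.88
   = 0.5504 + 0.5326 + 1.0096 + 0.0354 + 0.0017 + 0.6440
Sum = 2.774

2.774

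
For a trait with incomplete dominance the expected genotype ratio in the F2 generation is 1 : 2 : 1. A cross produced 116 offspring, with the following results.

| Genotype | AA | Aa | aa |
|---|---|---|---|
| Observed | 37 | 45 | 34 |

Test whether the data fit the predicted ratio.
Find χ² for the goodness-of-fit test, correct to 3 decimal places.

Ratio total = 4. Expected counts: 116×1/4 = 29, 116×2/4 = 58, 116×1/4 = 29.
AA: (37 − 29)²/29 = 64/29 = 2.2069
Aa: (45 − 58)²/58 = 169/58 = 2.9138
aa: (34 − 29)²/29 = 25/29 = 0.8621
Sum = 5.983

5.983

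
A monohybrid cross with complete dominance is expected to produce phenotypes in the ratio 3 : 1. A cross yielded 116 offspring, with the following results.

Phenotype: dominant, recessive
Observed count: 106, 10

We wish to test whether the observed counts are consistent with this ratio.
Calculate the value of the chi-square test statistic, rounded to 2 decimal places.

Ratio total = 4. Expected counts: 116×3/4 = 87, 116×1/4 = 29.
χ² = (106−87)²/87 + (10−29)²/29
   = 4.149 + 12.448
Sum = 16.60

16.60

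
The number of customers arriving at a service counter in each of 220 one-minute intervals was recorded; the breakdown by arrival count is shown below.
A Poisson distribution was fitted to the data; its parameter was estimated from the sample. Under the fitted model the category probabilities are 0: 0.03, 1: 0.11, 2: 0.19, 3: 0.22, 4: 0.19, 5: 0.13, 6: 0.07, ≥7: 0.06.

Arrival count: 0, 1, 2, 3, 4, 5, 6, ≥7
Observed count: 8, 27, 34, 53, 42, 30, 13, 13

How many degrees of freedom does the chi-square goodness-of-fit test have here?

6

There are k = 8 categories and 1 parameter estimated from the data, so df = 8 − 1 − 1 = 6.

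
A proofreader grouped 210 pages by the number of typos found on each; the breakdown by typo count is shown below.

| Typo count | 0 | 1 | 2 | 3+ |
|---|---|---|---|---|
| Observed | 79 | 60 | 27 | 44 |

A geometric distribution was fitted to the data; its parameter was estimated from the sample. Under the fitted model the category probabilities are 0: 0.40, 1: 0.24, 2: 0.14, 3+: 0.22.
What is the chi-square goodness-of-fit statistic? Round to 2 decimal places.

Expected counts E_i = n·p_i: 210×0.40 = 84, 210×0.24 = 50.4, 210×0.14 = 29.4, 210×0.22 = 46.2.
χ² = (79−84)²/84 + (60−50.4)²/50.4 + (27−29.4)²/29.4 + (44−46.2)²/46.2
   = 0.298 + 1.829 + 0.196 + 0.105
Sum = 2.43

2.43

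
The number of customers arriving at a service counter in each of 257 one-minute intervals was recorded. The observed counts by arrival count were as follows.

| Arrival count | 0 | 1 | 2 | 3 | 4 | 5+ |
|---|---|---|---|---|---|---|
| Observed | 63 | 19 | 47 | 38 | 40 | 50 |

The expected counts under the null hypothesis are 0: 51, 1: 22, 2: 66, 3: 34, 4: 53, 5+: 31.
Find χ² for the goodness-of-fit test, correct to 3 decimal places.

cat         O        E   (O−E)²/E
0          63       51     2.8235
1          19       22     0.4091
2          47       66     5.4697
3          38       34     0.4706
4          40       53     3.1887
5+         50       31    11.6452
Sum = 24.007

24.007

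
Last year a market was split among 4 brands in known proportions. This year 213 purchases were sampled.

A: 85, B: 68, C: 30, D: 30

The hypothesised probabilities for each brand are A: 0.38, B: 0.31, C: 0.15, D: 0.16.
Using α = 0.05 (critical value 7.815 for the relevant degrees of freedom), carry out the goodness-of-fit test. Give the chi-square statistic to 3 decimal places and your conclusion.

Expected counts E_i = n·p_i: 213×0.38 = 80.94, 213×0.31 = 66.03, 213×0.15 = 31.95, 213×0.16 = 34.08.
A: (85 − 80.94)²/80.94 = 16.4836/80.94 = 0.2037
B: (68 − 66.03)²/66.03 = 3.8809/66.03 = 0.0588
C: (30 − 31.95)²/31.95 = 3.8025/31.95 = 0.1190
D: (30 − 34.08)²/34.08 = 16.6464/34.08 = 0.4885
Sum = 0.870
df = 3. Since 0.870 < 7.815, we do not reject H₀.

0.870; do not reject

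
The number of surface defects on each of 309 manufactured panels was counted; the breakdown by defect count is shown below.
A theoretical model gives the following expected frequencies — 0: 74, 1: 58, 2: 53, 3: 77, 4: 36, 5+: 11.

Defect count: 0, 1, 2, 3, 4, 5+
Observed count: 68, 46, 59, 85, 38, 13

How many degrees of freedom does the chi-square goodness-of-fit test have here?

5

There are k = 6 categories and no parameters were estimated from the data, so df = 6 − 1 = 5.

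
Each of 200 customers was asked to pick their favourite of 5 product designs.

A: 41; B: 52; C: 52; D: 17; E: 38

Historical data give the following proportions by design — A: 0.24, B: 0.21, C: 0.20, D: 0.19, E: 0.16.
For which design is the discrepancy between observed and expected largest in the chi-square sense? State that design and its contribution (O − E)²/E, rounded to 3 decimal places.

D, 11.605

Expected counts E_i = n·p_i: 200×0.24 = 48, 200×0.21 = 42, 200×0.20 = 40, 200×0.19 = 38, 200×0.16 = 32.
χ² = (41−48)²/48 + (52−42)²/42 + (52−40)²/40 + (17−38)²/38 + (38−32)²/32
   = 1.0208 + 2.3810 + 3.6000 + 11.6053 + 1.1250
The largest term is for D: 11.605.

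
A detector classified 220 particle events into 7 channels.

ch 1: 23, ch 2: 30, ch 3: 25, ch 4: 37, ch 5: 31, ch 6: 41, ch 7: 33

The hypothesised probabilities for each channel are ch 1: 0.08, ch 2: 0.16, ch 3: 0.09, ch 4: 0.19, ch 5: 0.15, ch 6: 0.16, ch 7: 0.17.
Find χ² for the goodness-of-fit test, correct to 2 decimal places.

5.94

Expected counts E_i = n·p_i: 220×0.08 = 17.6, 220×0.16 = 35.2, 220×0.09 = 19.8, 220×0.19 = 41.8, 220×0.15 = 33, 220×0.16 = 35.2, 220×0.17 = 37.4.
cat         O        E   (O−E)²/E
ch 1       23     17.6      1.657
ch 2       30     35.2      0.768
ch 3       25     19.8      1.366
ch 4       37     41.8      0.551
ch 5       31       33      0.121
ch 6       41     35.2      0.956
ch 7       33     37.4      0.518
Sum = 5.94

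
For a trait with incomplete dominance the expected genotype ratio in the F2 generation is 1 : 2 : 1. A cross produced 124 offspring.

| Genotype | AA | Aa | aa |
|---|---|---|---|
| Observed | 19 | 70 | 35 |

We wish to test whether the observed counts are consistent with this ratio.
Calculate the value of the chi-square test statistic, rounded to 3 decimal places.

Ratio total = 4. Expected counts: 124×1/4 = 31, 124×2/4 = 62, 124×1/4 = 31.
cat         O        E   (O−E)²/E
AA         19       31     4.6452
Aa         70       62     1.0323
aa         35       31     0.5161
Sum = 6.194

6.194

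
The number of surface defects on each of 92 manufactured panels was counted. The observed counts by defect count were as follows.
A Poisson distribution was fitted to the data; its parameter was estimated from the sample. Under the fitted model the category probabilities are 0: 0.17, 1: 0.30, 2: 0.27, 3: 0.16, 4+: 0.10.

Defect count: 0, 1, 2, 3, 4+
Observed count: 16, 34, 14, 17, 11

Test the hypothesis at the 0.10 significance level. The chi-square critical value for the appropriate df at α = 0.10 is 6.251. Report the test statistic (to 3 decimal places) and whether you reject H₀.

6.928; reject

Expected counts E_i = n·p_i: 92×0.17 = 15.64, 92×0.30 = 27.6, 92×0.27 = 24.84, 92×0.16 = 14.72, 92×0.10 = 9.2.
cat         O        E   (O−E)²/E
0          16    15.64     0.0083
1          34     27.6     1.4841
2          14    24.84     4.7305
3          17    14.72     0.3532
4+         11      9.2     0.3522
Sum = 6.928
df = 3. Since 6.928 > 6.251, we reject H₀.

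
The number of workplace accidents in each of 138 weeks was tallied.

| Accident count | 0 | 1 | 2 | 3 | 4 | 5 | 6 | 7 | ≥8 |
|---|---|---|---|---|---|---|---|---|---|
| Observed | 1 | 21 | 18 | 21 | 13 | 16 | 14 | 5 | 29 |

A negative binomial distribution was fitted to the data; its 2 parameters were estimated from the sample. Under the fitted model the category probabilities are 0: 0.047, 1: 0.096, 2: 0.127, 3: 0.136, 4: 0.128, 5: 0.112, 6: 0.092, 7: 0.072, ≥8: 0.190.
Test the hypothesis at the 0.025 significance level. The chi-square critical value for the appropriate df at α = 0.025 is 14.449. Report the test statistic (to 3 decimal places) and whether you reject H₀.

13.586; do not reject

Expected counts E_i = n·p_i: 138×0.047 = 6.486, 138×0.096 = 13.248, 138×0.127 = 17.526, 138×0.136 = 18.768, 138×0.128 = 17.664, 138×0.112 = 15.456, 138×0.092 = 12.696, 138×0.072 = 9.936, 138×0.190 = 26.22.
0: (1 − 6.486)²/6.486 = 30.096196/6.486 = 4.6402
1: (21 − 13.248)²/13.248 = 60.093504/13.248 = 4.5360
2: (18 − 17.526)²/17.526 = 0.224676/17.526 = 0.0128
3: (21 − 18.768)²/18.768 = 4.981824/18.768 = 0.2654
4: (13 − 17.664)²/17.664 = 21.752896/17.664 = 1.2315
5: (16 − 15.456)²/15.456 = 0.295936/15.456 = 0.0191
6: (14 − 12.696)²/12.696 = 1.700416/12.696 = 0.1339
7: (5 − 9.936)²/9.936 = 24.364096/9.936 = 2.4521
≥8: (29 − 26.22)²/26.22 = 7.7284/26.22 = 0.2948
Sum = 13.586
df = 6. Since 13.586 < 14.449, we do not reject H₀.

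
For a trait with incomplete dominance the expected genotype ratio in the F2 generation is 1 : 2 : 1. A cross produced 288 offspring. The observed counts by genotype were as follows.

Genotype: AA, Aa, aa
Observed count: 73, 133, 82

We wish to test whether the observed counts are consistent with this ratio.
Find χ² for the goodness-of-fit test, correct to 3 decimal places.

2.243

Ratio total = 4. Expected counts: 288×1/4 = 72, 288×2/4 = 144, 288×1/4 = 72.
cat         O        E   (O−E)²/E
AA         73       72     0.0139
Aa        133      144     0.8403
aa         82       72     1.3889
Sum = 2.243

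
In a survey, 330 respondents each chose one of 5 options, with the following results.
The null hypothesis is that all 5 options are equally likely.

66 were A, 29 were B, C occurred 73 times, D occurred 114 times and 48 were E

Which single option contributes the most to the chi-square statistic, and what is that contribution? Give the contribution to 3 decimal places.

D, 34.909

Expected count for each of the 5 categories: 330/5 = 66.
A: (66 − 66)²/66 = 0/66 = 0.0000
B: (29 − 66)²/66 = 1369/66 = 20.7424
C: (73 − 66)²/66 = 49/66 = 0.7424
D: (114 − 66)²/66 = 2304/66 = 34.9091
E: (48 − 66)²/66 = 324/66 = 4.9091
The largest term is for D: 34.909.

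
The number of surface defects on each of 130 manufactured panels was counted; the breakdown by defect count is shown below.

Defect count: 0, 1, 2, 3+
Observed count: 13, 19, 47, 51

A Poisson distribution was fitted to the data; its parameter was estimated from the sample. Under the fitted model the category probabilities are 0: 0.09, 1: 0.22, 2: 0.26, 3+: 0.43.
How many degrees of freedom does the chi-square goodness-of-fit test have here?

2

There are k = 4 categories and 1 parameter estimated from the data, so df = 4 − 1 − 1 = 2.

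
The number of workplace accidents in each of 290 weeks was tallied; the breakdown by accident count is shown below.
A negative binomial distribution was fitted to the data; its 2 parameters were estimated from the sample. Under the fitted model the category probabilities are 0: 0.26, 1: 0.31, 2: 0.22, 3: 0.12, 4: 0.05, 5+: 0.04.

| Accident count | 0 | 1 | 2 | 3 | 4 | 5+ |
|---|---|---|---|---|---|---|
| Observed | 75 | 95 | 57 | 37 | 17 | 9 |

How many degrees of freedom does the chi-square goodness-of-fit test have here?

3

There are k = 6 categories and 2 parameters estimated from the data, so df = 6 − 1 − 2 = 3.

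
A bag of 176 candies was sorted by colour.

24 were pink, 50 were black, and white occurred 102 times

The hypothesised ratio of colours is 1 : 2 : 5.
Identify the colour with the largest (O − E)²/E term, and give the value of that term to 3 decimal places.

Ratio total = 8. Expected counts: 176×1/8 = 22, 176×2/8 = 44, 176×5/8 = 110.
χ² = (24−22)²/22 + (50−44)²/44 + (102−110)²/110
   = 0.1818 + 0.8182 + 0.5818
The largest term is for black: 0.818.

black, 0.818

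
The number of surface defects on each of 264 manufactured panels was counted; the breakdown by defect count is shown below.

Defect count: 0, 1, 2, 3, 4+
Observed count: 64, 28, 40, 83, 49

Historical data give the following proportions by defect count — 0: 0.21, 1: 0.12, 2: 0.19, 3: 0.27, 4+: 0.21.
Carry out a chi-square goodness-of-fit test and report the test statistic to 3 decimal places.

Expected counts E_i = n·p_i: 264×0.21 = 55.44, 264×0.12 = 31.68, 264×0.19 = 50.16, 264×0.27 = 71.28, 264×0.21 = 55.44.
χ² = (64−55.44)²/55.44 + (28−31.68)²/31.68 + (40−50.16)²/50.16 + (83−71.28)²/71.28 + (49−55.44)²/55.44
   = 1.3217 + 0.4275 + 2.0579 + 1.9270 + 0.7481
Sum = 6.482

6.482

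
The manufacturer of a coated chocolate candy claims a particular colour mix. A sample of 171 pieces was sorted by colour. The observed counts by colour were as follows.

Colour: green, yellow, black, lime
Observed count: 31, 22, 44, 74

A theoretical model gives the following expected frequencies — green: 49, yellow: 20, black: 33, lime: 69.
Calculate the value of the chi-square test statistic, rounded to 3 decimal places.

10.841

cat         O        E   (O−E)²/E
green      31       49     6.6122
yellow     22       20     0.2000
black      44       33     3.6667
lime       74       69     0.3623
Sum = 10.841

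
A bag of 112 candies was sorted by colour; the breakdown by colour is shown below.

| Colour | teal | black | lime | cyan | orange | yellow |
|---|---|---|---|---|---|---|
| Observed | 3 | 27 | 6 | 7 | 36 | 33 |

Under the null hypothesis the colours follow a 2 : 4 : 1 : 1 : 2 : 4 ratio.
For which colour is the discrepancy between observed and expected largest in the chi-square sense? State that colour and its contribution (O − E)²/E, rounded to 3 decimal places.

Ratio total = 14. Expected counts: 112×2/14 = 16, 112×4/14 = 32, 112×1/14 = 8, 112×1/14 = 8, 112×2/14 = 16, 112×4/14 = 32.
cat         O        E   (O−E)²/E
teal        3       16    10.5625
black      27       32     0.7813
lime        6        8     0.5000
cyan        7        8     0.1250
orange     36       16    25.0000
yellow     33       32     0.0313
The largest term is for orange: 25.000.

orange, 25.000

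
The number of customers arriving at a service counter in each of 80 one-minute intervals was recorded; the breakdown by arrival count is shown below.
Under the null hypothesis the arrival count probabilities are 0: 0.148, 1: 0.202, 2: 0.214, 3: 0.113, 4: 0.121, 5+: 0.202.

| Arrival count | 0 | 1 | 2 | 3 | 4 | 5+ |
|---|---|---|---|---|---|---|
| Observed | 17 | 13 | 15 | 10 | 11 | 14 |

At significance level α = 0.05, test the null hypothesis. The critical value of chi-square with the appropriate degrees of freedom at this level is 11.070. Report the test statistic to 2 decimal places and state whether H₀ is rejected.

3.70; do not reject

Expected counts E_i = n·p_i: 80×0.148 = 11.84, 80×0.202 = 16.16, 80×0.214 = 17.12, 80×0.113 = 9.04, 80×0.121 = 9.68, 80×0.202 = 16.16.
0: (17 − 11.84)²/11.84 = 26.6256/11.84 = 2.249
1: (13 − 16.16)²/16.16 = 9.9856/16.16 = 0.618
2: (15 − 17.12)²/17.12 = 4.4944/17.12 = 0.263
3: (10 − 9.04)²/9.04 = 0.9216/9.04 = 0.102
4: (11 − 9.68)²/9.68 = 1.7424/9.68 = 0.180
5+: (14 − 16.16)²/16.16 = 4.6656/16.16 = 0.289
Sum = 3.70
df = 5. Since 3.70 < 11.070, we do not reject H₀.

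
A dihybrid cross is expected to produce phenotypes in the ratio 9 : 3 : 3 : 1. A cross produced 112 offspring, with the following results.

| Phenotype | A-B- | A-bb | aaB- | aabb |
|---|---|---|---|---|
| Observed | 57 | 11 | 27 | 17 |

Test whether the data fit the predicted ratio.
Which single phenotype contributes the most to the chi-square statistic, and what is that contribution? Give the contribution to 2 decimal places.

Ratio total = 16. Expected counts: 112×9/16 = 63, 112×3/16 = 21, 112×3/16 = 21, 112×1/16 = 7.
cat         O        E   (O−E)²/E
A-B-       57       63      0.571
A-bb       11       21      4.762
aaB-       27       21      1.714
aabb       17        7     14.286
The largest term is for aabb: 14.29.

aabb, 14.29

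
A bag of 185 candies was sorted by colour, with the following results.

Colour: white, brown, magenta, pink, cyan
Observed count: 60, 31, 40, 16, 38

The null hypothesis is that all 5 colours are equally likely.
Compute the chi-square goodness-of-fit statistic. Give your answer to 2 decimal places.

Expected count for each of the 5 categories: 185/5 = 37.
χ² = (60−37)²/37 + (31−37)²/37 + (40−37)²/37 + (16−37)²/37 + (38−37)²/37
   = 14.297 + 0.973 + 0.243 + 11.919 + 0.027
Sum = 27.46

27.46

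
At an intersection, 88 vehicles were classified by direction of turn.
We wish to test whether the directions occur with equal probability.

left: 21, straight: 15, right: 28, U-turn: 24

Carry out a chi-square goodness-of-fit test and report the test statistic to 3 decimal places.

4.091

Under H₀ each category has probability 1/4, so each expected count is 88/4 = 22.
cat           O        E   (O−E)²/E
left         21       22     0.0455
straight     15       22     2.2273
right        28       22     1.6364
U-turn       24       22     0.1818
Sum = 4.091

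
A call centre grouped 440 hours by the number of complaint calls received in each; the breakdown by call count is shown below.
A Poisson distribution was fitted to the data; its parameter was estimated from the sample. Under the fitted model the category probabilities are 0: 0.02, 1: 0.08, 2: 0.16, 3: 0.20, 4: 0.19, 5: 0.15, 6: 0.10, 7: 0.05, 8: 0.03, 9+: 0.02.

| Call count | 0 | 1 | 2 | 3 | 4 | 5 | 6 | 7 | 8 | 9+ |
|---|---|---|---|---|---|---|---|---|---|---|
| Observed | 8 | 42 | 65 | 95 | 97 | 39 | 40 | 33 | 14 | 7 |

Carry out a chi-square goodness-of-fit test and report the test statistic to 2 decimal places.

Expected counts E_i = n·p_i: 440×0.02 = 8.8, 440×0.08 = 35.2, 440×0.16 = 70.4, 440×0.20 = 88, 440×0.19 = 83.6, 440×0.15 = 66, 440×0.10 = 44, 440×0.05 = 22, 440×0.03 = 13.2, 440×0.02 = 8.8.
0: (8 − 8.8)²/8.8 = 0.64/8.8 = 0.073
1: (42 − 35.2)²/35.2 = 46.24/35.2 = 1.314
2: (65 − 70.4)²/70.4 = 29.16/70.4 = 0.414
3: (95 − 88)²/88 = 49/88 = 0.557
4: (97 − 83.6)²/83.6 = 179.56/83.6 = 2.148
5: (39 − 66)²/66 = 729/66 = 11.045
6: (40 − 44)²/44 = 16/44 = 0.364
7: (33 − 22)²/22 = 121/22 = 5.500
8: (14 − 13.2)²/13.2 = 0.64/13.2 = 0.048
9+: (7 − 8.8)²/8.8 = 3.24/8.8 = 0.368
Sum = 21.83

21.83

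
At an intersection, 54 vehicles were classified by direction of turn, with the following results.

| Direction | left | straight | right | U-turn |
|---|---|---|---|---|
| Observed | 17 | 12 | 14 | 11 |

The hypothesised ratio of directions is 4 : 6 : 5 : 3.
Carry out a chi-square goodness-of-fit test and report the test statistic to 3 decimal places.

Ratio total = 18. Expected counts: 54×4/18 = 12, 54×6/18 = 18, 54×5/18 = 15, 54×3/18 = 9.
left: (17 − 12)²/12 = 25/12 = 2.0833
straight: (12 − 18)²/18 = 36/18 = 2.0000
right: (14 − 15)²/15 = 1/15 = 0.0667
U-turn: (11 − 9)²/9 = 4/9 = 0.4444
Sum = 4.594

4.594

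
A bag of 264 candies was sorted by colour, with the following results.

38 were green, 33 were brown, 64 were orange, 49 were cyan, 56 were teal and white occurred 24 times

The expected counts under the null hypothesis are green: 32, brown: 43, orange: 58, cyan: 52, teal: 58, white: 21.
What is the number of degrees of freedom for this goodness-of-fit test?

5

There are k = 6 categories and no parameters were estimated from the data, so df = 6 − 1 = 5.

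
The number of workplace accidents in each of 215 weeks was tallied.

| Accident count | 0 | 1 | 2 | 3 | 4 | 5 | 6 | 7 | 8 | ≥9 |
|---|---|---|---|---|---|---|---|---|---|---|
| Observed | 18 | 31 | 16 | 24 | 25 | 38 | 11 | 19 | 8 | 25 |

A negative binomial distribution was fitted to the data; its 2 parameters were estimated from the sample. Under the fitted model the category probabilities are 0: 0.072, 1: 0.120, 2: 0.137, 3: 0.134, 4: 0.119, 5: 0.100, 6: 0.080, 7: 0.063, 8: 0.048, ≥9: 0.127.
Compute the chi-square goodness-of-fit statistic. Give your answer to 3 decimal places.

26.232

Expected counts E_i = n·p_i: 215×0.072 = 15.48, 215×0.120 = 25.8, 215×0.137 = 29.455, 215×0.134 = 28.81, 215×0.119 = 25.585, 215×0.100 = 21.5, 215×0.080 = 17.2, 215×0.063 = 13.545, 215×0.048 = 10.32, 215×0.127 = 27.305.
cat         O        E   (O−E)²/E
0          18    15.48     0.4102
1          31     25.8     1.0481
2          16   29.455     6.1462
3          24    28.81     0.8031
4          25   25.585     0.0134
5          38     21.5    12.6628
6          11     17.2     2.2349
7          19   13.545     2.1969
8           8    10.32     0.5216
≥9         25   27.305     0.1946
Sum = 26.232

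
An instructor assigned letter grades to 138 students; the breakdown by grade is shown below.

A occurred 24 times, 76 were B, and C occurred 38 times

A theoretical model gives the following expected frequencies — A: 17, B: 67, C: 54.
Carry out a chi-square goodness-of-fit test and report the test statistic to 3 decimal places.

8.832

χ² = (24−17)²/17 + (76−67)²/67 + (38−54)²/54
   = 2.8824 + 1.2090 + 4.7407
Sum = 8.832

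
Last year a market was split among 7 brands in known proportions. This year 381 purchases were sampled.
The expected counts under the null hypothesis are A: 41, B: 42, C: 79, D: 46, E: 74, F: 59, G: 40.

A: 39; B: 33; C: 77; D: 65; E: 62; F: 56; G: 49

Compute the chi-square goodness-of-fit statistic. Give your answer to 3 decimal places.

A: (39 − 41)²/41 = 4/41 = 0.0976
B: (33 − 42)²/42 = 81/42 = 1.9286
C: (77 − 79)²/79 = 4/79 = 0.0506
D: (65 − 46)²/46 = 361/46 = 7.8478
E: (62 − 74)²/74 = 144/74 = 1.9459
F: (56 − 59)²/59 = 9/59 = 0.1525
G: (49 − 40)²/40 = 81/40 = 2.0250
Sum = 14.048

14.048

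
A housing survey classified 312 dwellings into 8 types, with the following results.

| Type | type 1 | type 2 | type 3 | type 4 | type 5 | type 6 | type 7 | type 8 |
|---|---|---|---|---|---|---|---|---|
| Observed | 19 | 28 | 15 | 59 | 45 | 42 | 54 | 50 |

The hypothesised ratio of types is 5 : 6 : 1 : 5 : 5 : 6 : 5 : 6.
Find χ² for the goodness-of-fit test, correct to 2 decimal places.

Ratio total = 39. Expected counts: 312×5/39 = 40, 312×6/39 = 48, 312×1/39 = 8, 312×5/39 = 40, 312×5/39 = 40, 312×6/39 = 48, 312×5/39 = 40, 312×6/39 = 48.
type 1: (19 − 40)²/40 = 441/40 = 11.025
type 2: (28 − 48)²/48 = 400/48 = 8.333
type 3: (15 − 8)²/8 = 49/8 = 6.125
type 4: (59 − 40)²/40 = 361/40 = 9.025
type 5: (45 − 40)²/40 = 25/40 = 0.625
type 6: (42 − 48)²/48 = 36/48 = 0.750
type 7: (54 − 40)²/40 = 196/40 = 4.900
type 8: (50 − 48)²/48 = 4/48 = 0.083
Sum = 40.87

40.87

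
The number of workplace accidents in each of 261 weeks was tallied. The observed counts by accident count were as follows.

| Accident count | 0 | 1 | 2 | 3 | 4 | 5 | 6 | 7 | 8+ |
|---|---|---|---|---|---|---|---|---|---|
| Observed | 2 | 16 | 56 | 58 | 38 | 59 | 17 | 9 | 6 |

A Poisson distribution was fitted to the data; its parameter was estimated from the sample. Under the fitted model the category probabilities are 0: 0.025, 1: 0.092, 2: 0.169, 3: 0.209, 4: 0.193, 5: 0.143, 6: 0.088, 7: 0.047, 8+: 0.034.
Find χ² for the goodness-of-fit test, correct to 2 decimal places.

28.22

Expected counts E_i = n·p_i: 261×0.025 = 6.525, 261×0.092 = 24.012, 261×0.169 = 44.109, 261×0.209 = 54.549, 261×0.193 = 50.373, 261×0.143 = 37.323, 261×0.088 = 22.968, 261×0.047 = 12.267, 261×0.034 = 8.874.
cat         O        E   (O−E)²/E
0           2    6.525      3.138
1          16   24.012      2.673
2          56   44.109      3.206
3          58   54.549      0.218
4          38   50.373      3.039
5          59   37.323     12.590
6          17   22.968      1.551
7           9   12.267      0.870
8+          6    8.874      0.931
Sum = 28.22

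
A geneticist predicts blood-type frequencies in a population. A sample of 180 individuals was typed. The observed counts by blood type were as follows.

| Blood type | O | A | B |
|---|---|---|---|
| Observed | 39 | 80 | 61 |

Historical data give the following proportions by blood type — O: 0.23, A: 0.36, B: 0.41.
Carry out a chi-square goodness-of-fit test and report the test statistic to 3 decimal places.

Expected counts E_i = n·p_i: 180×0.23 = 41.4, 180×0.36 = 64.8, 180×0.41 = 73.8.
O: (39 − 41.4)²/41.4 = 5.76/41.4 = 0.1391
A: (80 − 64.8)²/64.8 = 231.04/64.8 = 3.5654
B: (61 − 73.8)²/73.8 = 163.84/73.8 = 2.2201
Sum = 5.925

5.925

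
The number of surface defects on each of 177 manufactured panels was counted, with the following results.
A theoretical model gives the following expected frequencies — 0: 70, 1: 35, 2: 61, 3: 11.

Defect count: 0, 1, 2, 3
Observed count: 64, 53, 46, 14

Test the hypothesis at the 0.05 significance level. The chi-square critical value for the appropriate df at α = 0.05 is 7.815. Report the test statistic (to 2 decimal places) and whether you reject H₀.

cat         O        E   (O−E)²/E
0          64       70      0.514
1          53       35      9.257
2          46       61      3.689
3          14       11      0.818
Sum = 14.28
df = 3. Since 14.28 > 7.815, we reject H₀.

14.28; reject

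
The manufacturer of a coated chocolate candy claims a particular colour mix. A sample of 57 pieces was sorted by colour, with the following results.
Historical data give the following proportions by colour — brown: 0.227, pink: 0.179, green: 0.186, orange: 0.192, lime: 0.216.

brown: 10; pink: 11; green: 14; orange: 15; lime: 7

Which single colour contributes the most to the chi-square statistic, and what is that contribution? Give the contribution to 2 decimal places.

Expected counts E_i = n·p_i: 57×0.227 = 12.939, 57×0.179 = 10.203, 57×0.186 = 10.602, 57×0.192 = 10.944, 57×0.216 = 12.312.
cat         O        E   (O−E)²/E
brown      10   12.939      0.668
pink       11   10.203      0.062
green      14   10.602      1.089
orange     15   10.944      1.503
lime        7   12.312      2.292
The largest term is for lime: 2.29.

lime, 2.29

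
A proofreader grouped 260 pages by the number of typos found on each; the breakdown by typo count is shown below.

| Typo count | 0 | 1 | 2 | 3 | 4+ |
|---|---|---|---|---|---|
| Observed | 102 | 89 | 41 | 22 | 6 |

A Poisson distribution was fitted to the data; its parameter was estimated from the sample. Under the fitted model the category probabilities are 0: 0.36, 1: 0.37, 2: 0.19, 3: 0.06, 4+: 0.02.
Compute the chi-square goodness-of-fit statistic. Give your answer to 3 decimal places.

Expected counts E_i = n·p_i: 260×0.36 = 93.6, 260×0.37 = 96.2, 260×0.19 = 49.4, 260×0.06 = 15.6, 260×0.02 = 5.2.
0: (102 − 93.6)²/93.6 = 70.56/93.6 = 0.7538
1: (89 − 96.2)²/96.2 = 51.84/96.2 = 0.5389
2: (41 − 49.4)²/49.4 = 70.56/49.4 = 1.4283
3: (22 − 15.6)²/15.6 = 40.96/15.6 = 2.6256
4+: (6 − 5.2)²/5.2 = 0.64/5.2 = 0.1231
Sum = 5.470

5.470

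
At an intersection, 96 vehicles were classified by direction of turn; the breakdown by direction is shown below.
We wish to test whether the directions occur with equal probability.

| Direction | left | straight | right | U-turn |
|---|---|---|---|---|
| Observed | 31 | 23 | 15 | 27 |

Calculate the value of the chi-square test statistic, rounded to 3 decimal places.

Under H₀ each category has probability 1/4, so each expected count is 96/4 = 24.
left: (31 − 24)²/24 = 49/24 = 2.0417
straight: (23 − 24)²/24 = 1/24 = 0.0417
right: (15 − 24)²/24 = 81/24 = 3.3750
U-turn: (27 − 24)²/24 = 9/24 = 0.3750
Sum = 5.833

5.833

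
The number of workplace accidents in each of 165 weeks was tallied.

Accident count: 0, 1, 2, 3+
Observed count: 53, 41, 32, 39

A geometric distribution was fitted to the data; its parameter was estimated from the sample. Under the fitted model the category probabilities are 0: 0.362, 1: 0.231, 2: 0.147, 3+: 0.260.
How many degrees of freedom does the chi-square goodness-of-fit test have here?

There are k = 4 categories and 1 parameter estimated from the data, so df = 4 − 1 − 1 = 2.

2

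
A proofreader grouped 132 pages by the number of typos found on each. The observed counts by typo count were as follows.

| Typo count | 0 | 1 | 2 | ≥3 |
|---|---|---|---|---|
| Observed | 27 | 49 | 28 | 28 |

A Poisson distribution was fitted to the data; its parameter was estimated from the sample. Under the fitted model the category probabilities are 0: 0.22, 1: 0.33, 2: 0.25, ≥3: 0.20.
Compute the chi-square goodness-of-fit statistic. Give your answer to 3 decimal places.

1.677

Expected counts E_i = n·p_i: 132×0.22 = 29.04, 132×0.33 = 43.56, 132×0.25 = 33, 132×0.20 = 26.4.
0: (27 − 29.04)²/29.04 = 4.1616/29.04 = 0.1433
1: (49 − 43.56)²/43.56 = 29.5936/43.56 = 0.6794
2: (28 − 33)²/33 = 25/33 = 0.7576
≥3: (28 − 26.4)²/26.4 = 2.56/26.4 = 0.0970
Sum = 1.677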